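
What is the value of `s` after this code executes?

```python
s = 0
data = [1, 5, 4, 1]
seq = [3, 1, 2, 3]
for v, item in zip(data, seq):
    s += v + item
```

Let's trace through this code step by step.

Initialize: s = 0
Initialize: data = [1, 5, 4, 1]
Initialize: seq = [3, 1, 2, 3]
Entering loop: for v, item in zip(data, seq):

After execution: s = 20
20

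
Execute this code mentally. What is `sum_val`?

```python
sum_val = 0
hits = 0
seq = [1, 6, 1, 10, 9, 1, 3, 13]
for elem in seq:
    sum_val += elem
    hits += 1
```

Let's trace through this code step by step.

Initialize: sum_val = 0
Initialize: hits = 0
Initialize: seq = [1, 6, 1, 10, 9, 1, 3, 13]
Entering loop: for elem in seq:

After execution: sum_val = 44
44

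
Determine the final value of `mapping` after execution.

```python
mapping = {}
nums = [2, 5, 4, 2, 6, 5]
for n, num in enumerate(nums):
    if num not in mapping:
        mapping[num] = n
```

Let's trace through this code step by step.

Initialize: mapping = {}
Initialize: nums = [2, 5, 4, 2, 6, 5]
Entering loop: for n, num in enumerate(nums):

After execution: mapping = {2: 0, 5: 1, 4: 2, 6: 4}
{2: 0, 5: 1, 4: 2, 6: 4}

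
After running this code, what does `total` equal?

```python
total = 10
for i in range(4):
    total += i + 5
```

Let's trace through this code step by step.

Initialize: total = 10
Entering loop: for i in range(4):

After execution: total = 36
36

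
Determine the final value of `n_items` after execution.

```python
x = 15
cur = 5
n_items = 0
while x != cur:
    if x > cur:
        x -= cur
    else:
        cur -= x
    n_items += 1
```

Let's trace through this code step by step.

Initialize: x = 15
Initialize: cur = 5
Initialize: n_items = 0
Entering loop: while x != cur:

After execution: n_items = 2
2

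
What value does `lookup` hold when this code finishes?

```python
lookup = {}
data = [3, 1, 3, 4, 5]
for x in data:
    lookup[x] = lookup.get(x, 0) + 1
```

Let's trace through this code step by step.

Initialize: lookup = {}
Initialize: data = [3, 1, 3, 4, 5]
Entering loop: for x in data:

After execution: lookup = {3: 2, 1: 1, 4: 1, 5: 1}
{3: 2, 1: 1, 4: 1, 5: 1}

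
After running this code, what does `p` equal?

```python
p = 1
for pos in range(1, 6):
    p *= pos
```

Let's trace through this code step by step.

Initialize: p = 1
Entering loop: for pos in range(1, 6):

After execution: p = 120
120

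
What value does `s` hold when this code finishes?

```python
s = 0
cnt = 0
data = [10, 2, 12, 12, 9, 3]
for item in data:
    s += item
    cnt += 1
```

Let's trace through this code step by step.

Initialize: s = 0
Initialize: cnt = 0
Initialize: data = [10, 2, 12, 12, 9, 3]
Entering loop: for item in data:

After execution: s = 48
48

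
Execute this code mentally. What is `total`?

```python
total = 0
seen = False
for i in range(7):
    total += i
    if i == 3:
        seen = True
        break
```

Let's trace through this code step by step.

Initialize: total = 0
Initialize: seen = False
Entering loop: for i in range(7):

After execution: total = 6
6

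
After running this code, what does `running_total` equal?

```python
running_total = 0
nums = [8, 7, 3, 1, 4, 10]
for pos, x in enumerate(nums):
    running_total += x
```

Let's trace through this code step by step.

Initialize: running_total = 0
Initialize: nums = [8, 7, 3, 1, 4, 10]
Entering loop: for pos, x in enumerate(nums):

After execution: running_total = 33
33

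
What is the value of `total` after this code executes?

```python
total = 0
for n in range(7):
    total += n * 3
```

Let's trace through this code step by step.

Initialize: total = 0
Entering loop: for n in range(7):

After execution: total = 63
63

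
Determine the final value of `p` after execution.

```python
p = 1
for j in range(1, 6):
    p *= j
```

Let's trace through this code step by step.

Initialize: p = 1
Entering loop: for j in range(1, 6):

After execution: p = 120
120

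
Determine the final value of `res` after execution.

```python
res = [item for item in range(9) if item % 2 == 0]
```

Let's trace through this code step by step.

Initialize: res = [item for item in range(9) if item % 2 == 0]

After execution: res = [0, 2, 4, 6, 8]
[0, 2, 4, 6, 8]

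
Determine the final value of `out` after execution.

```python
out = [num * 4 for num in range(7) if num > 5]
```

Let's trace through this code step by step.

Initialize: out = [num * 4 for num in range(7) if num > 5]

After execution: out = [24]
[24]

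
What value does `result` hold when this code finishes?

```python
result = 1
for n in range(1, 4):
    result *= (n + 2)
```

Let's trace through this code step by step.

Initialize: result = 1
Entering loop: for n in range(1, 4):

After execution: result = 60
60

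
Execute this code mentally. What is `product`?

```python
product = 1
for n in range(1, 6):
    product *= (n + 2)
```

Let's trace through this code step by step.

Initialize: product = 1
Entering loop: for n in range(1, 6):

After execution: product = 2520
2520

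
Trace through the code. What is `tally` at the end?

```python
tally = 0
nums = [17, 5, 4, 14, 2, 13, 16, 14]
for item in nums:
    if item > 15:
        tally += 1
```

Let's trace through this code step by step.

Initialize: tally = 0
Initialize: nums = [17, 5, 4, 14, 2, 13, 16, 14]
Entering loop: for item in nums:

After execution: tally = 2
2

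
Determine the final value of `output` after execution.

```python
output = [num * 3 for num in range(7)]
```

Let's trace through this code step by step.

Initialize: output = [num * 3 for num in range(7)]

After execution: output = [0, 3, 6, 9, 12, 15, 18]
[0, 3, 6, 9, 12, 15, 18]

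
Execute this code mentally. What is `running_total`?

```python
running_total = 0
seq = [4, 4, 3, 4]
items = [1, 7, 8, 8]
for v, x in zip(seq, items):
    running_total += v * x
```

Let's trace through this code step by step.

Initialize: running_total = 0
Initialize: seq = [4, 4, 3, 4]
Initialize: items = [1, 7, 8, 8]
Entering loop: for v, x in zip(seq, items):

After execution: running_total = 88
88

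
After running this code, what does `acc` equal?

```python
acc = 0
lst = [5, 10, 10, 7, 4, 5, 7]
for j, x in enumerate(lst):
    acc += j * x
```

Let's trace through this code step by step.

Initialize: acc = 0
Initialize: lst = [5, 10, 10, 7, 4, 5, 7]
Entering loop: for j, x in enumerate(lst):

After execution: acc = 134
134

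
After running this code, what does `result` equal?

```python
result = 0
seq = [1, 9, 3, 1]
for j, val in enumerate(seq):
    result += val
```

Let's trace through this code step by step.

Initialize: result = 0
Initialize: seq = [1, 9, 3, 1]
Entering loop: for j, val in enumerate(seq):

After execution: result = 14
14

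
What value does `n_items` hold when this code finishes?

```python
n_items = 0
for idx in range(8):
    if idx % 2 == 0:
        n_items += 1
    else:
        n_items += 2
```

Let's trace through this code step by step.

Initialize: n_items = 0
Entering loop: for idx in range(8):

After execution: n_items = 12
12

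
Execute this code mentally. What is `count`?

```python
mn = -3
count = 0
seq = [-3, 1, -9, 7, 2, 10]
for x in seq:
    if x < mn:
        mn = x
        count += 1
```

Let's trace through this code step by step.

Initialize: mn = -3
Initialize: count = 0
Initialize: seq = [-3, 1, -9, 7, 2, 10]
Entering loop: for x in seq:

After execution: count = 1
1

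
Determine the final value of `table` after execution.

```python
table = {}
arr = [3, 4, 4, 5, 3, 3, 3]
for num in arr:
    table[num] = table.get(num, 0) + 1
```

Let's trace through this code step by step.

Initialize: table = {}
Initialize: arr = [3, 4, 4, 5, 3, 3, 3]
Entering loop: for num in arr:

After execution: table = {3: 4, 4: 2, 5: 1}
{3: 4, 4: 2, 5: 1}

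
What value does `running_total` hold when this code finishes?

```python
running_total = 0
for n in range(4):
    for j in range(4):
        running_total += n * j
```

Let's trace through this code step by step.

Initialize: running_total = 0
Entering loop: for n in range(4):

After execution: running_total = 36
36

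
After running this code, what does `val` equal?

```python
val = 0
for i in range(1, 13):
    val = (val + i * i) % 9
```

Let's trace through this code step by step.

Initialize: val = 0
Entering loop: for i in range(1, 13):

After execution: val = 2
2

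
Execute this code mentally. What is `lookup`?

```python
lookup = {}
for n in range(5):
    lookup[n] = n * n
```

Let's trace through this code step by step.

Initialize: lookup = {}
Entering loop: for n in range(5):

After execution: lookup = {0: 0, 1: 1, 2: 4, 3: 9, 4: 16}
{0: 0, 1: 1, 2: 4, 3: 9, 4: 16}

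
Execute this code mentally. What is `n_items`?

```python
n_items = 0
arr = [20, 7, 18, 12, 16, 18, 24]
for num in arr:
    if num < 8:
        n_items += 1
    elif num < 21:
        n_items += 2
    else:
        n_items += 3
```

Let's trace through this code step by step.

Initialize: n_items = 0
Initialize: arr = [20, 7, 18, 12, 16, 18, 24]
Entering loop: for num in arr:

After execution: n_items = 14
14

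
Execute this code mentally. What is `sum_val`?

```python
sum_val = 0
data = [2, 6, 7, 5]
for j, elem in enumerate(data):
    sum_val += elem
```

Let's trace through this code step by step.

Initialize: sum_val = 0
Initialize: data = [2, 6, 7, 5]
Entering loop: for j, elem in enumerate(data):

After execution: sum_val = 20
20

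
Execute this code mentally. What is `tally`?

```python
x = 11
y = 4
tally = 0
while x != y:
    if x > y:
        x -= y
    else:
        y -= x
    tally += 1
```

Let's trace through this code step by step.

Initialize: x = 11
Initialize: y = 4
Initialize: tally = 0
Entering loop: while x != y:

After execution: tally = 5
5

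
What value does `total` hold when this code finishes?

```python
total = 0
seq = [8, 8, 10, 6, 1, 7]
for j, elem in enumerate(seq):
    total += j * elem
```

Let's trace through this code step by step.

Initialize: total = 0
Initialize: seq = [8, 8, 10, 6, 1, 7]
Entering loop: for j, elem in enumerate(seq):

After execution: total = 85
85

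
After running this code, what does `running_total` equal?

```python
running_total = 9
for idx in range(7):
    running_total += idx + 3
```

Let's trace through this code step by step.

Initialize: running_total = 9
Entering loop: for idx in range(7):

After execution: running_total = 51
51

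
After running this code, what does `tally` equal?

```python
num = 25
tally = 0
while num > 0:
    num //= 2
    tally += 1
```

Let's trace through this code step by step.

Initialize: num = 25
Initialize: tally = 0
Entering loop: while num > 0:

After execution: tally = 5
5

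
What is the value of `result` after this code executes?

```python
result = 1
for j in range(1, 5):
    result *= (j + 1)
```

Let's trace through this code step by step.

Initialize: result = 1
Entering loop: for j in range(1, 5):

After execution: result = 120
120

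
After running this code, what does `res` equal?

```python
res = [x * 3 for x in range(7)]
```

Let's trace through this code step by step.

Initialize: res = [x * 3 for x in range(7)]

After execution: res = [0, 3, 6, 9, 12, 15, 18]
[0, 3, 6, 9, 12, 15, 18]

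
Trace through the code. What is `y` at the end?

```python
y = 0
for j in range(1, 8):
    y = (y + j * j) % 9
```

Let's trace through this code step by step.

Initialize: y = 0
Entering loop: for j in range(1, 8):

After execution: y = 5
5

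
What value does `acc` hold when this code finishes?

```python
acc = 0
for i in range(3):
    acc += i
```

Let's trace through this code step by step.

Initialize: acc = 0
Entering loop: for i in range(3):

After execution: acc = 3
3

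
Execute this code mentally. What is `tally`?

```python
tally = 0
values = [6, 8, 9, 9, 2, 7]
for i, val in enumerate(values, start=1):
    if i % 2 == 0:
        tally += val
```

Let's trace through this code step by step.

Initialize: tally = 0
Initialize: values = [6, 8, 9, 9, 2, 7]
Entering loop: for i, val in enumerate(values, start=1):

After execution: tally = 24
24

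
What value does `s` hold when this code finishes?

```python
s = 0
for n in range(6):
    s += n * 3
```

Let's trace through this code step by step.

Initialize: s = 0
Entering loop: for n in range(6):

After execution: s = 45
45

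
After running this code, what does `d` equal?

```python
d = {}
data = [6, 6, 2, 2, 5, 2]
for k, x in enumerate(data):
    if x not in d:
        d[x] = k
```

Let's trace through this code step by step.

Initialize: d = {}
Initialize: data = [6, 6, 2, 2, 5, 2]
Entering loop: for k, x in enumerate(data):

After execution: d = {6: 0, 2: 2, 5: 4}
{6: 0, 2: 2, 5: 4}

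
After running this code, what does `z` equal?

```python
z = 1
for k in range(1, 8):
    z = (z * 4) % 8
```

Let's trace through this code step by step.

Initialize: z = 1
Entering loop: for k in range(1, 8):

After execution: z = 0
0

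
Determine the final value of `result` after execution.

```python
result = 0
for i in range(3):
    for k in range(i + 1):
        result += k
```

Let's trace through this code step by step.

Initialize: result = 0
Entering loop: for i in range(3):

After execution: result = 4
4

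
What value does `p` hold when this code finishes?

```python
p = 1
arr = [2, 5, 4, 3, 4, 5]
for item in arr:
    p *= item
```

Let's trace through this code step by step.

Initialize: p = 1
Initialize: arr = [2, 5, 4, 3, 4, 5]
Entering loop: for item in arr:

After execution: p = 2400
2400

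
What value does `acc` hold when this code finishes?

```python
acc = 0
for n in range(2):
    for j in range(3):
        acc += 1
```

Let's trace through this code step by step.

Initialize: acc = 0
Entering loop: for n in range(2):

After execution: acc = 6
6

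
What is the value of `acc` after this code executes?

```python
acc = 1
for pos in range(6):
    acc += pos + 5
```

Let's trace through this code step by step.

Initialize: acc = 1
Entering loop: for pos in range(6):

After execution: acc = 46
46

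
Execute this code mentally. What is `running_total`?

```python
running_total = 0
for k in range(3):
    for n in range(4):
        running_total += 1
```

Let's trace through this code step by step.

Initialize: running_total = 0
Entering loop: for k in range(3):

After execution: running_total = 12
12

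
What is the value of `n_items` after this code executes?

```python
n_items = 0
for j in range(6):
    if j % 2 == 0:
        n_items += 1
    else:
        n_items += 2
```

Let's trace through this code step by step.

Initialize: n_items = 0
Entering loop: for j in range(6):

After execution: n_items = 9
9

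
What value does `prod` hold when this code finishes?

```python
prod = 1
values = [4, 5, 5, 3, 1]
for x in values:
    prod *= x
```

Let's trace through this code step by step.

Initialize: prod = 1
Initialize: values = [4, 5, 5, 3, 1]
Entering loop: for x in values:

After execution: prod = 300
300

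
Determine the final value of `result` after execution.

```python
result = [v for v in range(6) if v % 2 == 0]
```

Let's trace through this code step by step.

Initialize: result = [v for v in range(6) if v % 2 == 0]

After execution: result = [0, 2, 4]
[0, 2, 4]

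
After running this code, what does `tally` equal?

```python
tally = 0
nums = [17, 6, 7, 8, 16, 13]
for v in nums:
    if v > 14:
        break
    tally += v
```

Let's trace through this code step by step.

Initialize: tally = 0
Initialize: nums = [17, 6, 7, 8, 16, 13]
Entering loop: for v in nums:

After execution: tally = 0
0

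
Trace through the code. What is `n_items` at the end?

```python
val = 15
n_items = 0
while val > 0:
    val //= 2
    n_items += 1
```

Let's trace through this code step by step.

Initialize: val = 15
Initialize: n_items = 0
Entering loop: while val > 0:

After execution: n_items = 4
4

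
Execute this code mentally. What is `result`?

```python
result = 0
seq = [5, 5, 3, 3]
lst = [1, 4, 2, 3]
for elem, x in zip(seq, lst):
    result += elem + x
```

Let's trace through this code step by step.

Initialize: result = 0
Initialize: seq = [5, 5, 3, 3]
Initialize: lst = [1, 4, 2, 3]
Entering loop: for elem, x in zip(seq, lst):

After execution: result = 26
26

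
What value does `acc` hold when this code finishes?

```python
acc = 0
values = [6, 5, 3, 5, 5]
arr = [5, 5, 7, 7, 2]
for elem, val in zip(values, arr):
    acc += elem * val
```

Let's trace through this code step by step.

Initialize: acc = 0
Initialize: values = [6, 5, 3, 5, 5]
Initialize: arr = [5, 5, 7, 7, 2]
Entering loop: for elem, val in zip(values, arr):

After execution: acc = 121
121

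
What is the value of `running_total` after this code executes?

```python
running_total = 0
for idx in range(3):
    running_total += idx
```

Let's trace through this code step by step.

Initialize: running_total = 0
Entering loop: for idx in range(3):

After execution: running_total = 3
3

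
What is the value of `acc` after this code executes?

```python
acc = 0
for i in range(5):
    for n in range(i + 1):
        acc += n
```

Let's trace through this code step by step.

Initialize: acc = 0
Entering loop: for i in range(5):

After execution: acc = 20
20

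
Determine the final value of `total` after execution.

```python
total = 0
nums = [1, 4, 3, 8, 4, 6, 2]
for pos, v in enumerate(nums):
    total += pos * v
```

Let's trace through this code step by step.

Initialize: total = 0
Initialize: nums = [1, 4, 3, 8, 4, 6, 2]
Entering loop: for pos, v in enumerate(nums):

After execution: total = 92
92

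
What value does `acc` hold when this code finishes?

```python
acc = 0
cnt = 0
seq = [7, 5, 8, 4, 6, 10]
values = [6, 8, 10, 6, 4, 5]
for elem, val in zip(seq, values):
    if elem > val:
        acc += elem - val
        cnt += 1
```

Let's trace through this code step by step.

Initialize: acc = 0
Initialize: cnt = 0
Initialize: seq = [7, 5, 8, 4, 6, 10]
Initialize: values = [6, 8, 10, 6, 4, 5]
Entering loop: for elem, val in zip(seq, values):

After execution: acc = 8
8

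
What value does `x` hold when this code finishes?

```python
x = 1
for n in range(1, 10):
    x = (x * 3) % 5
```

Let's trace through this code step by step.

Initialize: x = 1
Entering loop: for n in range(1, 10):

After execution: x = 3
3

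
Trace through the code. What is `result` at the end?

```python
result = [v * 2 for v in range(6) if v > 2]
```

Let's trace through this code step by step.

Initialize: result = [v * 2 for v in range(6) if v > 2]

After execution: result = [6, 8, 10]
[6, 8, 10]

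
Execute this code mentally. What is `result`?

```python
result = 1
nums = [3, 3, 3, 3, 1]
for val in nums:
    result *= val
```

Let's trace through this code step by step.

Initialize: result = 1
Initialize: nums = [3, 3, 3, 3, 1]
Entering loop: for val in nums:

After execution: result = 81
81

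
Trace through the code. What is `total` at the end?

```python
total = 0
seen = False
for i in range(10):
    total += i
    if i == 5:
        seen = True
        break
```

Let's trace through this code step by step.

Initialize: total = 0
Initialize: seen = False
Entering loop: for i in range(10):

After execution: total = 15
15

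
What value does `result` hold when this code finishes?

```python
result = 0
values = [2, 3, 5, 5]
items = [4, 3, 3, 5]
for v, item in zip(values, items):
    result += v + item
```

Let's trace through this code step by step.

Initialize: result = 0
Initialize: values = [2, 3, 5, 5]
Initialize: items = [4, 3, 3, 5]
Entering loop: for v, item in zip(values, items):

After execution: result = 30
30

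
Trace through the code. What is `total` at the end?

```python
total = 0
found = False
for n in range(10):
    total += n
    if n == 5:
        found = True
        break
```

Let's trace through this code step by step.

Initialize: total = 0
Initialize: found = False
Entering loop: for n in range(10):

After execution: total = 15
15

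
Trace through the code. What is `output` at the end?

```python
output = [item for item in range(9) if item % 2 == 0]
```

Let's trace through this code step by step.

Initialize: output = [item for item in range(9) if item % 2 == 0]

After execution: output = [0, 2, 4, 6, 8]
[0, 2, 4, 6, 8]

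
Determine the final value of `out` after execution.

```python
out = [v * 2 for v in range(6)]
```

Let's trace through this code step by step.

Initialize: out = [v * 2 for v in range(6)]

After execution: out = [0, 2, 4, 6, 8, 10]
[0, 2, 4, 6, 8, 10]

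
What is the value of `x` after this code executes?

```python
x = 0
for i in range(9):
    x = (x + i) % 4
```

Let's trace through this code step by step.

Initialize: x = 0
Entering loop: for i in range(9):

After execution: x = 0
0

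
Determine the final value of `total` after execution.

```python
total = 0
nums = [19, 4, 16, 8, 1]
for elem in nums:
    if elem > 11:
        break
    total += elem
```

Let's trace through this code step by step.

Initialize: total = 0
Initialize: nums = [19, 4, 16, 8, 1]
Entering loop: for elem in nums:

After execution: total = 0
0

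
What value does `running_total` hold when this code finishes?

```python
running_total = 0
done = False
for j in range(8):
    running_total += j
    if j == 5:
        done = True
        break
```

Let's trace through this code step by step.

Initialize: running_total = 0
Initialize: done = False
Entering loop: for j in range(8):

After execution: running_total = 15
15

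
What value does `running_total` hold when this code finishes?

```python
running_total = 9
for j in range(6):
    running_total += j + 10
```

Let's trace through this code step by step.

Initialize: running_total = 9
Entering loop: for j in range(6):

After execution: running_total = 84
84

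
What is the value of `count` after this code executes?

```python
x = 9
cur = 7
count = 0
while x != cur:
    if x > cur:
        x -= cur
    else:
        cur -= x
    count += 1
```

Let's trace through this code step by step.

Initialize: x = 9
Initialize: cur = 7
Initialize: count = 0
Entering loop: while x != cur:

After execution: count = 5
5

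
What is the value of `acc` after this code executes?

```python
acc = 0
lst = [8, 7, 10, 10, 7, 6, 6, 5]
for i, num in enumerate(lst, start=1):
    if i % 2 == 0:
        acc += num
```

Let's trace through this code step by step.

Initialize: acc = 0
Initialize: lst = [8, 7, 10, 10, 7, 6, 6, 5]
Entering loop: for i, num in enumerate(lst, start=1):

After execution: acc = 28
28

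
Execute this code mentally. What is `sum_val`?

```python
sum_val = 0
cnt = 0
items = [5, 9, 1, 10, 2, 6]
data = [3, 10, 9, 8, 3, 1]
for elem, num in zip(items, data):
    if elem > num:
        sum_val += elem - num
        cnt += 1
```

Let's trace through this code step by step.

Initialize: sum_val = 0
Initialize: cnt = 0
Initialize: items = [5, 9, 1, 10, 2, 6]
Initialize: data = [3, 10, 9, 8, 3, 1]
Entering loop: for elem, num in zip(items, data):

After execution: sum_val = 9
9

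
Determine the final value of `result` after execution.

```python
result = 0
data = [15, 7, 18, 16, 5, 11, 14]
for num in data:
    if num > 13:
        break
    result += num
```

Let's trace through this code step by step.

Initialize: result = 0
Initialize: data = [15, 7, 18, 16, 5, 11, 14]
Entering loop: for num in data:

After execution: result = 0
0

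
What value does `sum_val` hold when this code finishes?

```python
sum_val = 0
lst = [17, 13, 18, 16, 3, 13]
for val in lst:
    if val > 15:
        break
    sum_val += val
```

Let's trace through this code step by step.

Initialize: sum_val = 0
Initialize: lst = [17, 13, 18, 16, 3, 13]
Entering loop: for val in lst:

After execution: sum_val = 0
0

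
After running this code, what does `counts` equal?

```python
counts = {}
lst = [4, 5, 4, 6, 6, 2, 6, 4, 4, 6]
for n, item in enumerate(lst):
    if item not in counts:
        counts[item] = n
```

Let's trace through this code step by step.

Initialize: counts = {}
Initialize: lst = [4, 5, 4, 6, 6, 2, 6, 4, 4, 6]
Entering loop: for n, item in enumerate(lst):

After execution: counts = {4: 0, 5: 1, 6: 3, 2: 5}
{4: 0, 5: 1, 6: 3, 2: 5}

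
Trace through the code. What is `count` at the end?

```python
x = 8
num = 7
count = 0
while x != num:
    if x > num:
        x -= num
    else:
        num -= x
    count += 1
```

Let's trace through this code step by step.

Initialize: x = 8
Initialize: num = 7
Initialize: count = 0
Entering loop: while x != num:

After execution: count = 7
7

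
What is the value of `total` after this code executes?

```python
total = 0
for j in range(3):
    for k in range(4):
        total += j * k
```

Let's trace through this code step by step.

Initialize: total = 0
Entering loop: for j in range(3):

After execution: total = 18
18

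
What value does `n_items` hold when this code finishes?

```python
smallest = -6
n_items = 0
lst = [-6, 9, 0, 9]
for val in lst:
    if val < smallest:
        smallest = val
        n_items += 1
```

Let's trace through this code step by step.

Initialize: smallest = -6
Initialize: n_items = 0
Initialize: lst = [-6, 9, 0, 9]
Entering loop: for val in lst:

After execution: n_items = 0
0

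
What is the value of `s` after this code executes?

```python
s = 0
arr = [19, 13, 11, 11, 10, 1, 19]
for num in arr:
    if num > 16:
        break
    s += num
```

Let's trace through this code step by step.

Initialize: s = 0
Initialize: arr = [19, 13, 11, 11, 10, 1, 19]
Entering loop: for num in arr:

After execution: s = 0
0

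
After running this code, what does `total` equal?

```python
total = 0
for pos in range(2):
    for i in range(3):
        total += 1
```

Let's trace through this code step by step.

Initialize: total = 0
Entering loop: for pos in range(2):

After execution: total = 6
6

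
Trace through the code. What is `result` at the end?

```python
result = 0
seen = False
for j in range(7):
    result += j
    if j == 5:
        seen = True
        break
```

Let's trace through this code step by step.

Initialize: result = 0
Initialize: seen = False
Entering loop: for j in range(7):

After execution: result = 15
15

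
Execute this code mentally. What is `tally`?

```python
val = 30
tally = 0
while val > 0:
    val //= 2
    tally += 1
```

Let's trace through this code step by step.

Initialize: val = 30
Initialize: tally = 0
Entering loop: while val > 0:

After execution: tally = 5
5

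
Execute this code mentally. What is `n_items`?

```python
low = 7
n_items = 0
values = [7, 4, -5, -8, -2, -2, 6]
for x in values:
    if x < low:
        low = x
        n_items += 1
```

Let's trace through this code step by step.

Initialize: low = 7
Initialize: n_items = 0
Initialize: values = [7, 4, -5, -8, -2, -2, 6]
Entering loop: for x in values:

After execution: n_items = 3
3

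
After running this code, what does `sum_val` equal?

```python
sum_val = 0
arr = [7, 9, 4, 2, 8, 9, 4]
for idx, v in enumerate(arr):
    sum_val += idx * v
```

Let's trace through this code step by step.

Initialize: sum_val = 0
Initialize: arr = [7, 9, 4, 2, 8, 9, 4]
Entering loop: for idx, v in enumerate(arr):

After execution: sum_val = 124
124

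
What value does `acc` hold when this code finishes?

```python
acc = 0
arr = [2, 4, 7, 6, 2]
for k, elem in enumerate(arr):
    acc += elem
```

Let's trace through this code step by step.

Initialize: acc = 0
Initialize: arr = [2, 4, 7, 6, 2]
Entering loop: for k, elem in enumerate(arr):

After execution: acc = 21
21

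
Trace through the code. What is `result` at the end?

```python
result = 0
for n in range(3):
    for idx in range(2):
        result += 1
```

Let's trace through this code step by step.

Initialize: result = 0
Entering loop: for n in range(3):

After execution: result = 6
6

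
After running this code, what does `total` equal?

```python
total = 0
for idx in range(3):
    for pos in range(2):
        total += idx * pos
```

Let's trace through this code step by step.

Initialize: total = 0
Entering loop: for idx in range(3):

After execution: total = 3
3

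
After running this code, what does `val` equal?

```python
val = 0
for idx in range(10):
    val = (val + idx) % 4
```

Let's trace through this code step by step.

Initialize: val = 0
Entering loop: for idx in range(10):

After execution: val = 1
1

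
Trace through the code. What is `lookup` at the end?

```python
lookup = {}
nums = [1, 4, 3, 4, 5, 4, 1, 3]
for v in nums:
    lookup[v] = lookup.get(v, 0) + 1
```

Let's trace through this code step by step.

Initialize: lookup = {}
Initialize: nums = [1, 4, 3, 4, 5, 4, 1, 3]
Entering loop: for v in nums:

After execution: lookup = {1: 2, 4: 3, 3: 2, 5: 1}
{1: 2, 4: 3, 3: 2, 5: 1}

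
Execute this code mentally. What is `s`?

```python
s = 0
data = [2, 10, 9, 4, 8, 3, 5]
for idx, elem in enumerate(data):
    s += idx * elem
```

Let's trace through this code step by step.

Initialize: s = 0
Initialize: data = [2, 10, 9, 4, 8, 3, 5]
Entering loop: for idx, elem in enumerate(data):

After execution: s = 117
117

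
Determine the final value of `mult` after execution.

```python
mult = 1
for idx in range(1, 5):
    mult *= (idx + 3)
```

Let's trace through this code step by step.

Initialize: mult = 1
Entering loop: for idx in range(1, 5):

After execution: mult = 840
840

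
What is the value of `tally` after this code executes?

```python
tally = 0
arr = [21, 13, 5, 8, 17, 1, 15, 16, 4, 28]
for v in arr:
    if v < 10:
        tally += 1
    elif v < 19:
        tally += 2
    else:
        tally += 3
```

Let's trace through this code step by step.

Initialize: tally = 0
Initialize: arr = [21, 13, 5, 8, 17, 1, 15, 16, 4, 28]
Entering loop: for v in arr:

After execution: tally = 18
18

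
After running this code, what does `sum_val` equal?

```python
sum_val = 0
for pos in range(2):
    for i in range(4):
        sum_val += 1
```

Let's trace through this code step by step.

Initialize: sum_val = 0
Entering loop: for pos in range(2):

After execution: sum_val = 8
8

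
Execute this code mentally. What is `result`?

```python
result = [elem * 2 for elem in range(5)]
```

Let's trace through this code step by step.

Initialize: result = [elem * 2 for elem in range(5)]

After execution: result = [0, 2, 4, 6, 8]
[0, 2, 4, 6, 8]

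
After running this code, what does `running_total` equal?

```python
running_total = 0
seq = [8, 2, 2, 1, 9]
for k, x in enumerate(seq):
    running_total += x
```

Let's trace through this code step by step.

Initialize: running_total = 0
Initialize: seq = [8, 2, 2, 1, 9]
Entering loop: for k, x in enumerate(seq):

After execution: running_total = 22
22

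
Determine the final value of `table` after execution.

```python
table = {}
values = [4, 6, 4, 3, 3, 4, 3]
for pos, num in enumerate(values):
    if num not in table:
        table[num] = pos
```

Let's trace through this code step by step.

Initialize: table = {}
Initialize: values = [4, 6, 4, 3, 3, 4, 3]
Entering loop: for pos, num in enumerate(values):

After execution: table = {4: 0, 6: 1, 3: 3}
{4: 0, 6: 1, 3: 3}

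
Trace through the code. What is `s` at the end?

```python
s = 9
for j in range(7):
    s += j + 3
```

Let's trace through this code step by step.

Initialize: s = 9
Entering loop: for j in range(7):

After execution: s = 51
51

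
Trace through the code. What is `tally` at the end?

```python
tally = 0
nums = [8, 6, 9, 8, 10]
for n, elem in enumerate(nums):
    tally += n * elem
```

Let's trace through this code step by step.

Initialize: tally = 0
Initialize: nums = [8, 6, 9, 8, 10]
Entering loop: for n, elem in enumerate(nums):

After execution: tally = 88
88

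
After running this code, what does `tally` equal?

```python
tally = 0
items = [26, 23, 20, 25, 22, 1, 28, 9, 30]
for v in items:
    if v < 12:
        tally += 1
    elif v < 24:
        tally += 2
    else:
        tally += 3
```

Let's trace through this code step by step.

Initialize: tally = 0
Initialize: items = [26, 23, 20, 25, 22, 1, 28, 9, 30]
Entering loop: for v in items:

After execution: tally = 20
20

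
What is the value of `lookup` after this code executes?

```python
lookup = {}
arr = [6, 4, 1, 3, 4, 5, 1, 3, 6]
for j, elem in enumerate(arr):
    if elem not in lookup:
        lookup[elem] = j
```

Let's trace through this code step by step.

Initialize: lookup = {}
Initialize: arr = [6, 4, 1, 3, 4, 5, 1, 3, 6]
Entering loop: for j, elem in enumerate(arr):

After execution: lookup = {6: 0, 4: 1, 1: 2, 3: 3, 5: 5}
{6: 0, 4: 1, 1: 2, 3: 3, 5: 5}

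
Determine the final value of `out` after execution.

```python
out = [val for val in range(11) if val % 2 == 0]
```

Let's trace through this code step by step.

Initialize: out = [val for val in range(11) if val % 2 == 0]

After execution: out = [0, 2, 4, 6, 8, 10]
[0, 2, 4, 6, 8, 10]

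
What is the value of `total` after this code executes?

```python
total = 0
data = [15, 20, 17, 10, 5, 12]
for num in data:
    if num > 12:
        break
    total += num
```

Let's trace through this code step by step.

Initialize: total = 0
Initialize: data = [15, 20, 17, 10, 5, 12]
Entering loop: for num in data:

After execution: total = 0
0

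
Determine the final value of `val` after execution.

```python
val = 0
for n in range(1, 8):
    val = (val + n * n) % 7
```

Let's trace through this code step by step.

Initialize: val = 0
Entering loop: for n in range(1, 8):

After execution: val = 0
0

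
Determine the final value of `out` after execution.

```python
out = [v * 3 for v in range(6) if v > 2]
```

Let's trace through this code step by step.

Initialize: out = [v * 3 for v in range(6) if v > 2]

After execution: out = [9, 12, 15]
[9, 12, 15]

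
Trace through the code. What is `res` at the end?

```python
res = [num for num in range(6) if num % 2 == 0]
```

Let's trace through this code step by step.

Initialize: res = [num for num in range(6) if num % 2 == 0]

After execution: res = [0, 2, 4]
[0, 2, 4]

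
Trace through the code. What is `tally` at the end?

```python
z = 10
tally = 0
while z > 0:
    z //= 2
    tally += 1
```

Let's trace through this code step by step.

Initialize: z = 10
Initialize: tally = 0
Entering loop: while z > 0:

After execution: tally = 4
4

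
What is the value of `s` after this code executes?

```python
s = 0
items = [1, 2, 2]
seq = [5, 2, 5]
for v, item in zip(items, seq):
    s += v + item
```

Let's trace through this code step by step.

Initialize: s = 0
Initialize: items = [1, 2, 2]
Initialize: seq = [5, 2, 5]
Entering loop: for v, item in zip(items, seq):

After execution: s = 17
17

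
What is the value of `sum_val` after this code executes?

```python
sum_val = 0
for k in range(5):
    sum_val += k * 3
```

Let's trace through this code step by step.

Initialize: sum_val = 0
Entering loop: for k in range(5):

After execution: sum_val = 30
30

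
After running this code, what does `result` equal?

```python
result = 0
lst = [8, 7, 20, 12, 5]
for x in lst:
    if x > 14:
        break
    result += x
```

Let's trace through this code step by step.

Initialize: result = 0
Initialize: lst = [8, 7, 20, 12, 5]
Entering loop: for x in lst:

After execution: result = 15
15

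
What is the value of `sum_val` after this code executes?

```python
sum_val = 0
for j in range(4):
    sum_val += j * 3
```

Let's trace through this code step by step.

Initialize: sum_val = 0
Entering loop: for j in range(4):

After execution: sum_val = 18
18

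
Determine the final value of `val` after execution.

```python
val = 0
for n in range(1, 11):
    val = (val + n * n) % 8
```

Let's trace through this code step by step.

Initialize: val = 0
Entering loop: for n in range(1, 11):

After execution: val = 1
1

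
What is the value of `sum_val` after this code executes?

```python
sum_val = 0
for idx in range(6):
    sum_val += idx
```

Let's trace through this code step by step.

Initialize: sum_val = 0
Entering loop: for idx in range(6):

After execution: sum_val = 15
15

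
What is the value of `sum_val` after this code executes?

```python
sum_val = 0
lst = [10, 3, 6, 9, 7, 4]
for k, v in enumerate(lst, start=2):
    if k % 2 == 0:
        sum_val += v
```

Let's trace through this code step by step.

Initialize: sum_val = 0
Initialize: lst = [10, 3, 6, 9, 7, 4]
Entering loop: for k, v in enumerate(lst, start=2):

After execution: sum_val = 23
23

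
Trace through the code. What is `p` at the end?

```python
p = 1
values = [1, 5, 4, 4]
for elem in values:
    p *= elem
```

Let's trace through this code step by step.

Initialize: p = 1
Initialize: values = [1, 5, 4, 4]
Entering loop: for elem in values:

After execution: p = 80
80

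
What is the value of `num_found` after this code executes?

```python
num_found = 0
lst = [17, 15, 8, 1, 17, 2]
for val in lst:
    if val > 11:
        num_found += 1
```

Let's trace through this code step by step.

Initialize: num_found = 0
Initialize: lst = [17, 15, 8, 1, 17, 2]
Entering loop: for val in lst:

After execution: num_found = 3
3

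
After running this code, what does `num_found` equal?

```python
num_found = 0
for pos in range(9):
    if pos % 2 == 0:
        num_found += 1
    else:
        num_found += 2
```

Let's trace through this code step by step.

Initialize: num_found = 0
Entering loop: for pos in range(9):

After execution: num_found = 13
13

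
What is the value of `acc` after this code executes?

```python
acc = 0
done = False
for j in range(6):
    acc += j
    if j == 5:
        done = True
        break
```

Let's trace through this code step by step.

Initialize: acc = 0
Initialize: done = False
Entering loop: for j in range(6):

After execution: acc = 15
15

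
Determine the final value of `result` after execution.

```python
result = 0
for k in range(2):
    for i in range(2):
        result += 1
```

Let's trace through this code step by step.

Initialize: result = 0
Entering loop: for k in range(2):

After execution: result = 4
4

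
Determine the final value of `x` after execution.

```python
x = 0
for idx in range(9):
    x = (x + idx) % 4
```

Let's trace through this code step by step.

Initialize: x = 0
Entering loop: for idx in range(9):

After execution: x = 0
0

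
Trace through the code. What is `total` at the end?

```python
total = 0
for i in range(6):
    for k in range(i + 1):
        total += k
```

Let's trace through this code step by step.

Initialize: total = 0
Entering loop: for i in range(6):

After execution: total = 35
35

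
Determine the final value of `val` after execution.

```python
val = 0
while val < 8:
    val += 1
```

Let's trace through this code step by step.

Initialize: val = 0
Entering loop: while val < 8:

After execution: val = 8
8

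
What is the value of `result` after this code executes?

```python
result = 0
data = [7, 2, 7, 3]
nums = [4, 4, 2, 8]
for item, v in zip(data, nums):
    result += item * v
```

Let's trace through this code step by step.

Initialize: result = 0
Initialize: data = [7, 2, 7, 3]
Initialize: nums = [4, 4, 2, 8]
Entering loop: for item, v in zip(data, nums):

After execution: result = 74
74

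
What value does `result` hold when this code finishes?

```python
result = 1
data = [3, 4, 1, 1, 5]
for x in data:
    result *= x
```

Let's trace through this code step by step.

Initialize: result = 1
Initialize: data = [3, 4, 1, 1, 5]
Entering loop: for x in data:

After execution: result = 60
60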